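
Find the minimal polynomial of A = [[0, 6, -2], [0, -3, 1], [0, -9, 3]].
The characteristic polynomial factors as x^3. The minimal polynomial is ∏(x - λ)^{k_λ} where k_λ is the size of the largest Jordan block at λ.

For λ = 0: rank(A) = 1, and the largest Jordan block has size 2 (the smallest k with rank(A^k) = rank(A^(k+1))).

So m_A(x) = x^2.

m_A(x) = x^2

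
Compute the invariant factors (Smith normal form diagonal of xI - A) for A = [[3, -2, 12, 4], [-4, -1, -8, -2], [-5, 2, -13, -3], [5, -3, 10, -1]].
The Jordan structure of A has elementary divisors (x + 3)^3, (x + 3). Arranging the block sizes at each eigenvalue in decreasing order and taking row products gives the invariant factors.

Invariant factors (smallest first, each dividing the next): x + 3, (x + 3)^3.

Check: the last factor (x + 3)^3 is the minimal polynomial, and the product (x + 3)^4 is the characteristic polynomial.

x + 3, (x + 3)^3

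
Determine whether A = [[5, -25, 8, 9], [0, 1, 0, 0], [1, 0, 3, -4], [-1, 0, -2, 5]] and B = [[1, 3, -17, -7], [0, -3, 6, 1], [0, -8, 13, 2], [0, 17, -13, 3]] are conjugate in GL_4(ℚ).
Yes.

Two matrices over a field are similar if and only if they have the same invariant factors.

Both A and B have characteristic polynomial (x - 6)^2(x - 1)^2 and minimal polynomial (x - 6)^2(x - 1). Computing further, both have invariant factors x - 1, (x - 6)^2(x - 1). Hence A and B are similar.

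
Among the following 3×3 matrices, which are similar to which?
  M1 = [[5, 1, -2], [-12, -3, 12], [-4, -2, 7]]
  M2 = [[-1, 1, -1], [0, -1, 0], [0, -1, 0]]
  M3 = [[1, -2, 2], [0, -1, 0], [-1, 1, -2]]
Characteristic polynomials: χ_{M1} = (x - 3)^3, χ_{M2} = x(x + 1)^2, χ_{M3} = x(x + 1)^2.

{M1}: invariant factors x - 3, (x - 3)^2.

{M2, M3}: invariant factors x + 1, x(x + 1).

Matrices are similar if and only if their invariant-factor lists agree; the partition into similarity classes is {M1}, {M2, M3}.

2 classes: {M1}, {M2, M3}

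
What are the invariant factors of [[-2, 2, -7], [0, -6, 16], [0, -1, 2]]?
(x + 2)^3

The Jordan structure of A has elementary divisors (x + 2)^3. Arranging the block sizes at each eigenvalue in decreasing order and taking row products gives the invariant factors.

Invariant factors (smallest first, each dividing the next): (x + 2)^3.

Check: the last factor (x + 2)^3 is the minimal polynomial, and the product (x + 2)^3 is the characteristic polynomial.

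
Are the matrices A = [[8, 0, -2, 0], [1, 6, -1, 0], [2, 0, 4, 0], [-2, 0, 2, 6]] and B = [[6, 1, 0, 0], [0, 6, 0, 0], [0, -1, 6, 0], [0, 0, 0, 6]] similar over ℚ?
Two matrices over a field are similar if and only if they have the same invariant factors.

Both A and B have characteristic polynomial (x - 6)^4 and minimal polynomial (x - 6)^2. Computing further, both have invariant factors x - 6, x - 6, (x - 6)^2. Hence A and B are similar.

Yes.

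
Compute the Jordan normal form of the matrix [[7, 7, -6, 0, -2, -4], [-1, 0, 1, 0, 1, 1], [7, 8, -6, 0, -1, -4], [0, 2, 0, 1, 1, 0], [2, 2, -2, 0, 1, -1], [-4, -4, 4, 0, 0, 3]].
J = [[1, 1, 0, 0, 0, 0], [0, 1, 1, 0, 0, 0], [0, 0, 1, 0, 0, 0], [0, 0, 0, 1, 1, 0], [0, 0, 0, 0, 1, 1], [0, 0, 0, 0, 0, 1]]

The characteristic polynomial is det(xI - A) = (x - 1)^6, so the eigenvalues are 1 (algebraic multiplicity 6).

For λ = 1: rank(A - I) = 4, rank((A - I)^2) = 2, rank((A - I)^3) = 0. The eigenspace has dimension 6 - 4 = 2, so there are 2 Jordan blocks; the rank sequence gives block sizes [3, 3].

Assembling the blocks gives the Jordan form J above.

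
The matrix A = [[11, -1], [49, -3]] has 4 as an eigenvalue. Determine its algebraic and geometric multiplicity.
algebraic multiplicity 2, geometric multiplicity 1

The characteristic polynomial is (x - 4)^2, so the factor x - 4 appears with exponent 2: the algebraic multiplicity is 2.

rank(A - 4I) = 1, so the eigenspace has dimension 2 - 1 = 1: the geometric multiplicity is 1.

Since 1 < 2, A is not diagonalizable.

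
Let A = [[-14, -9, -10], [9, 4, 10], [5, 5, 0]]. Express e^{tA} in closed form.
A has Jordan form J = [[-5, 1, 0], [0, -5, 0], [0, 0, 0]] with A = PJP^{-1}, so e^{tA} = P e^{tJ} P^{-1}.

For a Jordan block J_k(λ), e^{tJ_k(λ)} = e^{λt} · (I + tN + t^2 N^2/2! + ... + t^{k-1} N^{k-1}/(k-1)!) where N is the nilpotent superdiagonal part.

Assembling the blocks and conjugating back gives the entries of e^{tA} as shown above.

e^{tA} = [[(t - 2*e^{5*t} + 3)*e^{-5*t}, (t - 2*e^{5*t} + 2)*e^{-5*t}, -2 + 2*e^{-5*t}], [(-t + 2*e^{5*t} - 2)*e^{-5*t}, (-t + 2*e^{5*t} - 1)*e^{-5*t}, 2 - 2*e^{-5*t}], [1 - e^{-5*t}, 1 - e^{-5*t}, 1]]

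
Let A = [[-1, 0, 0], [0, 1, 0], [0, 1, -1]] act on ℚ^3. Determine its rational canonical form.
R = [[-1, 0, 0], [0, 0, 1], [0, 1, 0]]

The invariant factors of A (the non-unit diagonal entries of the Smith normal form of xI - A over ℚ[x]) are x + 1, (x - 1)(x + 1), each dividing the next. The characteristic polynomial is their product, (x - 1)(x + 1)^2.

The rational canonical form is the block-diagonal matrix of companion matrices C(f_i):
R = [[-1, 0, 0], [0, 0, 1], [0, 1, 0]].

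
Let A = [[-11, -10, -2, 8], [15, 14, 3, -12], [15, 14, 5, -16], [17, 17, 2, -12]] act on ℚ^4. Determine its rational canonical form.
R = [[0, 0, 0, 4], [1, 0, 0, 4], [0, 1, 0, -3], [0, 0, 1, -4]]

The invariant factors of A (the non-unit diagonal entries of the Smith normal form of xI - A over ℚ[x]) are (x - 1)(x + 1)(x + 2)^2, each dividing the next. The characteristic polynomial is their product, (x - 1)(x + 1)(x + 2)^2.

The rational canonical form is the block-diagonal matrix of companion matrices C(f_i):
R = [[0, 0, 0, 4], [1, 0, 0, 4], [0, 1, 0, -3], [0, 0, 1, -4]].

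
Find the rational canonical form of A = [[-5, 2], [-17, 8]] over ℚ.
The invariant factors of A (the non-unit diagonal entries of the Smith normal form of xI - A over ℚ[x]) are x^2 - 3x - 6, each dividing the next. The characteristic polynomial is their product, x^2 - 3x - 6.

The rational canonical form is the block-diagonal matrix of companion matrices C(f_i):
R = [[0, 6], [1, 3]].

Note the characteristic polynomial does not split into linear factors over ℚ, so A has no Jordan form over ℚ; the rational canonical form exists over any field.

R = [[0, 6], [1, 3]]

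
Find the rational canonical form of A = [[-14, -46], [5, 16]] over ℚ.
The invariant factors of A (the non-unit diagonal entries of the Smith normal form of xI - A over ℚ[x]) are x^2 - 2x + 6, each dividing the next. The characteristic polynomial is their product, x^2 - 2x + 6.

The rational canonical form is the block-diagonal matrix of companion matrices C(f_i):
R = [[0, -6], [1, 2]].

Note the characteristic polynomial does not split into linear factors over ℚ, so A has no Jordan form over ℚ; the rational canonical form exists over any field.

R = [[0, -6], [1, 2]]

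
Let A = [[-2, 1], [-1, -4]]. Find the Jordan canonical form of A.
The characteristic polynomial is det(xI - A) = (x + 3)^2, so the eigenvalues are -3 (algebraic multiplicity 2).

For λ = -3: rank(A + 3I) = 1, rank((A + 3I)^2) = 0. The eigenspace has dimension 2 - 1 = 1, so there is 1 Jordan block; the rank sequence gives block sizes [2].

Assembling the blocks gives the Jordan form J above.

J = [[-3, 1], [0, -3]]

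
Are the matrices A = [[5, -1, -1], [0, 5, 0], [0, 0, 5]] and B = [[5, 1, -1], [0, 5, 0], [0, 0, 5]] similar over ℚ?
Yes.

Two matrices over a field are similar if and only if they have the same invariant factors.

Both A and B have characteristic polynomial (x - 5)^3 and minimal polynomial (x - 5)^2. Computing further, both have invariant factors x - 5, (x - 5)^2. Hence A and B are similar.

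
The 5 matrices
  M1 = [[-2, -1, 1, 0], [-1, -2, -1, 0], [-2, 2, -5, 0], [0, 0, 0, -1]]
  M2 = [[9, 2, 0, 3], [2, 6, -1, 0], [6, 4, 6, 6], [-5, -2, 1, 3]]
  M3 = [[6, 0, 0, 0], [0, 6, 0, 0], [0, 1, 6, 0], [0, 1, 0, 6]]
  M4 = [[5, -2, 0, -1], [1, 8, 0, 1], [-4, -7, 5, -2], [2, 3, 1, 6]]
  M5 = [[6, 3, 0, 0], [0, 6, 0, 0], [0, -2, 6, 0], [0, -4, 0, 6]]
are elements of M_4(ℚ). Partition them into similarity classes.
3 classes: {M1}, {M2, M4}, {M3, M5}

Characteristic polynomials: χ_{M1} = (x + 1)(x + 3)^3, χ_{M2} = (x - 6)^4, χ_{M3} = (x - 6)^4, χ_{M4} = (x - 6)^4, χ_{M5} = (x - 6)^4.

{M1}: invariant factors x + 3, (x + 1)(x + 3)^2.

{M2, M4}: invariant factors x - 6, (x - 6)^3.

{M3, M5}: invariant factors x - 6, x - 6, (x - 6)^2.

Matrices are similar if and only if their invariant-factor lists agree; the partition into similarity classes is {M1}, {M2, M4}, {M3, M5}.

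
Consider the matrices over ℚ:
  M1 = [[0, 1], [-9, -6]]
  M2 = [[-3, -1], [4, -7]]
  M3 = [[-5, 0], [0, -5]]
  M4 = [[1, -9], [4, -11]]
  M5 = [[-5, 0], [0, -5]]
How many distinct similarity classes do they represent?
Characteristic polynomials: χ_{M1} = (x + 3)^2, χ_{M2} = (x + 5)^2, χ_{M3} = (x + 5)^2, χ_{M4} = (x + 5)^2, χ_{M5} = (x + 5)^2.

{M1}: invariant factors (x + 3)^2.

{M2, M4}: invariant factors (x + 5)^2.

{M3, M5}: invariant factors x + 5, x + 5.

Matrices are similar if and only if their invariant-factor lists agree; the partition into similarity classes is {M1}, {M2, M4}, {M3, M5}.

3 classes: {M1}, {M2, M4}, {M3, M5}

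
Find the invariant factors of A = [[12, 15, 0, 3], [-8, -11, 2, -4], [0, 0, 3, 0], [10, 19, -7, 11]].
x - 3, (x - 6)(x - 3)^2

The Jordan structure of A has elementary divisors (x - 3)^2, (x - 3), (x - 6). Arranging the block sizes at each eigenvalue in decreasing order and taking row products gives the invariant factors.

Invariant factors (smallest first, each dividing the next): x - 3, (x - 6)(x - 3)^2.

Check: the last factor (x - 6)(x - 3)^2 is the minimal polynomial, and the product (x - 6)(x - 3)^3 is the characteristic polynomial.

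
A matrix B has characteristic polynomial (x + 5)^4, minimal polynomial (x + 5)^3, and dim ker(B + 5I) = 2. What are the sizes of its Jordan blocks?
Jordan blocks: (-5, 3), (-5, 1)

λ = -5: algebraic multiplicity 4 (exponent in χ_B), largest block size 3 (exponent in m_B), 2 blocks (geometric multiplicity). These force block sizes [3, 1].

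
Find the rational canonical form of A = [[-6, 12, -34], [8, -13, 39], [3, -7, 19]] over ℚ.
R = [[0, 0, 2], [1, 0, 4], [0, 1, 0]]

The invariant factors of A (the non-unit diagonal entries of the Smith normal form of xI - A over ℚ[x]) are x^3 - 4x - 2, each dividing the next. The characteristic polynomial is their product, x^3 - 4x - 2.

The rational canonical form is the block-diagonal matrix of companion matrices C(f_i):
R = [[0, 0, 2], [1, 0, 4], [0, 1, 0]].

Note the characteristic polynomial does not split into linear factors over ℚ, so A has no Jordan form over ℚ; the rational canonical form exists over any field.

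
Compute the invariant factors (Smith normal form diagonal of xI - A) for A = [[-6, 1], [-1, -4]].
The Jordan structure of A has elementary divisors (x + 5)^2. Arranging the block sizes at each eigenvalue in decreasing order and taking row products gives the invariant factors.

Invariant factors (smallest first, each dividing the next): (x + 5)^2.

Check: the last factor (x + 5)^2 is the minimal polynomial, and the product (x + 5)^2 is the characteristic polynomial.

(x + 5)^2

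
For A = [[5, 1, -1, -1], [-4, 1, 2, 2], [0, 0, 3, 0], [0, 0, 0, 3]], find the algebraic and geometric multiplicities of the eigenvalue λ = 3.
The characteristic polynomial is (x - 3)^4, so the factor x - 3 appears with exponent 4: the algebraic multiplicity is 4.

rank(A - 3I) = 1, so the eigenspace has dimension 4 - 1 = 3: the geometric multiplicity is 3.

Since 3 < 4, A is not diagonalizable.

algebraic multiplicity 4, geometric multiplicity 3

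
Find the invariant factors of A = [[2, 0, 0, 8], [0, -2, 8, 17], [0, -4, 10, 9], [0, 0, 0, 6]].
x - 2, (x - 6)^2(x - 2)

The Jordan structure of A has elementary divisors (x - 2), (x - 2), (x - 6)^2. Arranging the block sizes at each eigenvalue in decreasing order and taking row products gives the invariant factors.

Invariant factors (smallest first, each dividing the next): x - 2, (x - 6)^2(x - 2).

Check: the last factor (x - 6)^2(x - 2) is the minimal polynomial, and the product (x - 6)^2(x - 2)^2 is the characteristic polynomial.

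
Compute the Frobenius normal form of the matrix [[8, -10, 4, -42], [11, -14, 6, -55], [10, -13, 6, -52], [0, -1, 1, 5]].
R = [[0, 0, 0, -10], [1, 0, 0, -13], [0, 1, 0, 3], [0, 0, 1, 5]]

The invariant factors of A (the non-unit diagonal entries of the Smith normal form of xI - A over ℚ[x]) are (x - 5)(x - 2)(x + 1)^2, each dividing the next. The characteristic polynomial is their product, (x - 5)(x - 2)(x + 1)^2.

The rational canonical form is the block-diagonal matrix of companion matrices C(f_i):
R = [[0, 0, 0, -10], [1, 0, 0, -13], [0, 1, 0, 3], [0, 0, 1, 5]].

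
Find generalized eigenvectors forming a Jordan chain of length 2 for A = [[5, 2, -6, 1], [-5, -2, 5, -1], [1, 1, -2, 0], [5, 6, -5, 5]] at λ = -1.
v_1 = [[-1, 1, -1, -1]]^T, v_2 = [[1, 0, 1, 0]]^T

We seek v_1 ∈ ker((A + I)^2) \ ker(A + I), then set v_{i+1} = (A + I) v_i.

One such chain is v_1 = [[-1, 1, -1, -1]]^T, v_2 = [[1, 0, 1, 0]]^T. Check: (A + I) v_2 = [[0, 0, 0, 0]]^T = 0.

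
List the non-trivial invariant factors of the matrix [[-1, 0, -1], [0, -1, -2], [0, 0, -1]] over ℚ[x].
The Jordan structure of A has elementary divisors (x + 1)^2, (x + 1). Arranging the block sizes at each eigenvalue in decreasing order and taking row products gives the invariant factors.

Invariant factors (smallest first, each dividing the next): x + 1, (x + 1)^2.

Check: the last factor (x + 1)^2 is the minimal polynomial, and the product (x + 1)^3 is the characteristic polynomial.

x + 1, (x + 1)^2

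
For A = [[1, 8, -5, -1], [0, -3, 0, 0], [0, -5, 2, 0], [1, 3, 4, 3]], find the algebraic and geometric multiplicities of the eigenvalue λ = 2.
algebraic multiplicity 3, geometric multiplicity 1

The characteristic polynomial is (x - 2)^3(x + 3), so the factor x - 2 appears with exponent 3: the algebraic multiplicity is 3.

rank(A - 2I) = 3, so the eigenspace has dimension 4 - 3 = 1: the geometric multiplicity is 1.

Since 1 < 3, A is not diagonalizable.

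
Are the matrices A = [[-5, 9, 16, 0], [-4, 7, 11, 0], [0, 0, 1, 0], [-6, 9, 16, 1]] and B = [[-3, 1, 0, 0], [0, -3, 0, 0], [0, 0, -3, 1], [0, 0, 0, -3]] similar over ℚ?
No.

trace(A) = 4 but trace(B) = -12. The trace is a similarity invariant, so A and B are not similar.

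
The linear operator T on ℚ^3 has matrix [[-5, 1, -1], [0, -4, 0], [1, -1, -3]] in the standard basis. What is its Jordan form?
The characteristic polynomial is det(xI - A) = (x + 4)^3, so the eigenvalues are -4 (algebraic multiplicity 3).

For λ = -4: rank(A + 4I) = 1, rank((A + 4I)^2) = 0. The eigenspace has dimension 3 - 1 = 2, so there are 2 Jordan blocks; the rank sequence gives block sizes [2, 1].

Assembling the blocks gives the Jordan form J above.

J = [[-4, 1, 0], [0, -4, 0], [0, 0, -4]]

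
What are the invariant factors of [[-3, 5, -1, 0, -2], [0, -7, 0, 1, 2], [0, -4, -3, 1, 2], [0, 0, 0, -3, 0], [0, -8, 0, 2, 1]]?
The Jordan structure of A has elementary divisors (x + 3)^2, (x + 3)^2, (x + 3). Arranging the block sizes at each eigenvalue in decreasing order and taking row products gives the invariant factors.

Invariant factors (smallest first, each dividing the next): x + 3, (x + 3)^2, (x + 3)^2.

Check: the last factor (x + 3)^2 is the minimal polynomial, and the product (x + 3)^5 is the characteristic polynomial.

x + 3, (x + 3)^2, (x + 3)^2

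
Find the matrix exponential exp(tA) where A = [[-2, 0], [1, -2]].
A has Jordan form J = [[-2, 1], [0, -2]] with A = PJP^{-1}, so e^{tA} = P e^{tJ} P^{-1}.

For a Jordan block J_k(λ), e^{tJ_k(λ)} = e^{λt} · (I + tN + t^2 N^2/2! + ... + t^{k-1} N^{k-1}/(k-1)!) where N is the nilpotent superdiagonal part.

Assembling the blocks and conjugating back gives the entries of e^{tA} as shown above.

e^{tA} = [[e^{-2*t}, 0], [t*e^{-2*t}, e^{-2*t}]]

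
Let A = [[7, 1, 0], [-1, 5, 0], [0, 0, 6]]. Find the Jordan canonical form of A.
The characteristic polynomial is det(xI - A) = (x - 6)^3, so the eigenvalues are 6 (algebraic multiplicity 3).

For λ = 6: rank(A - 6I) = 1, rank((A - 6I)^2) = 0. The eigenspace has dimension 3 - 1 = 2, so there are 2 Jordan blocks; the rank sequence gives block sizes [2, 1].

Assembling the blocks gives the Jordan form J above.

J = [[6, 1, 0], [0, 6, 0], [0, 0, 6]]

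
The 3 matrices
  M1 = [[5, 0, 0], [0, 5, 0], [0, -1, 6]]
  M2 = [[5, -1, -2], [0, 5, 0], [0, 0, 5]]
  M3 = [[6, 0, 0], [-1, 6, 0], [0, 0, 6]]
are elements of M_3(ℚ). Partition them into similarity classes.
3 classes: {M1}, {M2}, {M3}

Characteristic polynomials: χ_{M1} = (x - 6)(x - 5)^2, χ_{M2} = (x - 5)^3, χ_{M3} = (x - 6)^3.

{M1}: invariant factors x - 5, (x - 6)(x - 5).

{M2}: invariant factors x - 5, (x - 5)^2.

{M3}: invariant factors x - 6, (x - 6)^2.

Matrices are similar if and only if their invariant-factor lists agree; the partition into similarity classes is {M1}, {M2}, {M3}.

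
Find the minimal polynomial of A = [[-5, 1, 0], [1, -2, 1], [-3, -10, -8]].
The characteristic polynomial factors as (x + 5)^3. The minimal polynomial is ∏(x - λ)^{k_λ} where k_λ is the size of the largest Jordan block at λ.

For λ = -5: rank(A + 5I) = 2, and the largest Jordan block has size 3 (the smallest k with rank((A + 5I)^k) = rank((A + 5I)^(k+1))).

So m_A(x) = (x + 5)^3.

m_A(x) = (x + 5)^3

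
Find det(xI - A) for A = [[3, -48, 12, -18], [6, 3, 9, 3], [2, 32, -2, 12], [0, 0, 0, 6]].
xI - A = [[x - 3, 48, -12, 18], [-6, x - 3, -9, -3], [-2, -32, x + 2, -12], [0, 0, 0, x - 6]].

Expanding det(xI - A) along the first row:
det(xI - A) = + (x - 3)·det([[x - 3, -9, -3], [-32, x + 2, -12], [0, 0, x - 6]]) - (48)·det([[-6, -9, -3], [-2, x + 2, -12], [0, 0, x - 6]]) + (-12)·det([[-6, x - 3, -3], [-2, -32, -12], [0, 0, x - 6]]) - (18)·det([[-6, x - 3, -9], [-2, -32, x + 2], [0, 0, 0]]).

Evaluating gives χ_A(x) = x^4 - 10x^3 - 3x^2 + 252x - 540 = (x - 6)^2(x - 3)(x + 5).

χ_A(x) = (x - 6)^2(x - 3)(x + 5)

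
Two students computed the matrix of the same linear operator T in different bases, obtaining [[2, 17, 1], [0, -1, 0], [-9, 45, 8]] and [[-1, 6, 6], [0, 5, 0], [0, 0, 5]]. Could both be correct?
No.

Both have characteristic polynomial (x - 5)^2(x + 1), but the minimal polynomial of A is (x - 5)^2(x + 1) while the minimal polynomial of B is (x - 5)(x + 1). The minimal polynomial is a similarity invariant, so A and B are not similar.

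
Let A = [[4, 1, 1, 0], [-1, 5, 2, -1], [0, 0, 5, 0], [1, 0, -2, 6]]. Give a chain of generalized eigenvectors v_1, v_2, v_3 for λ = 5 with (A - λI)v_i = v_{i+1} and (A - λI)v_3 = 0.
We seek v_1 ∈ ker((A - 5I)^3) \ ker((A - 5I)^2), then set v_{i+1} = (A - 5I) v_i.

One such chain is v_1 = [[6, 5, 1, -5]]^T, v_2 = [[0, 1, 0, -1]]^T, v_3 = [[1, 1, 0, -1]]^T. Check: (A - 5I) v_3 = [[0, 0, 0, 0]]^T = 0.

v_1 = [[6, 5, 1, -5]]^T, v_2 = [[0, 1, 0, -1]]^T, v_3 = [[1, 1, 0, -1]]^T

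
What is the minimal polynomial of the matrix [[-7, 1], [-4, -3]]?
The characteristic polynomial factors as (x + 5)^2. The minimal polynomial is ∏(x - λ)^{k_λ} where k_λ is the size of the largest Jordan block at λ.

For λ = -5: rank(A + 5I) = 1, and the largest Jordan block has size 2 (the smallest k with rank((A + 5I)^k) = rank((A + 5I)^(k+1))).

So m_A(x) = (x + 5)^2.

m_A(x) = (x + 5)^2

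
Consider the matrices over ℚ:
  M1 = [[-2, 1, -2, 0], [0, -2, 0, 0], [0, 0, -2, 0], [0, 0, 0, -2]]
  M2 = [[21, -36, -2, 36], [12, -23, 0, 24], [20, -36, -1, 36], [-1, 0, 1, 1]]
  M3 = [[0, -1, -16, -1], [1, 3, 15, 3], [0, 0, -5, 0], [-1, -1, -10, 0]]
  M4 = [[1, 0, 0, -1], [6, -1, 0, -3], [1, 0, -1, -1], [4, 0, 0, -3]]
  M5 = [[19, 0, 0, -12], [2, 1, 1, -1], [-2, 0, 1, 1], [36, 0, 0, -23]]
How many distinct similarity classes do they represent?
4 classes: {M1}, {M2}, {M3, M5}, {M4}

Characteristic polynomials: χ_{M1} = (x + 2)^4, χ_{M2} = (x - 1)^3(x + 5), χ_{M3} = (x - 1)^3(x + 5), χ_{M4} = (x + 1)^4, χ_{M5} = (x - 1)^3(x + 5).

{M1}: invariant factors x + 2, x + 2, (x + 2)^2.

{M2}: invariant factors x - 1, (x - 1)^2(x + 5).

{M3, M5}: invariant factors (x - 1)^3(x + 5).

{M4}: invariant factors x + 1, (x + 1)^3.

Matrices are similar if and only if their invariant-factor lists agree; the partition into similarity classes is {M1}, {M2}, {M3, M5}, {M4}.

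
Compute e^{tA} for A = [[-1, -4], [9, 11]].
e^{tA} = [[(1 - 6*t)*e^{5*t}, -4*t*e^{5*t}], [9*t*e^{5*t}, (6*t + 1)*e^{5*t}]]

A has Jordan form J = [[5, 1], [0, 5]] with A = PJP^{-1}, so e^{tA} = P e^{tJ} P^{-1}.

For a Jordan block J_k(λ), e^{tJ_k(λ)} = e^{λt} · (I + tN + t^2 N^2/2! + ... + t^{k-1} N^{k-1}/(k-1)!) where N is the nilpotent superdiagonal part.

Assembling the blocks and conjugating back gives the entries of e^{tA} as shown above.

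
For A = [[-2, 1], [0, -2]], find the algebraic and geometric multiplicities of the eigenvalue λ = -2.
The characteristic polynomial is (x + 2)^2, so the factor x + 2 appears with exponent 2: the algebraic multiplicity is 2.

rank(A + 2I) = 1, so the eigenspace has dimension 2 - 1 = 1: the geometric multiplicity is 1.

Since 1 < 2, A is not diagonalizable.

algebraic multiplicity 2, geometric multiplicity 1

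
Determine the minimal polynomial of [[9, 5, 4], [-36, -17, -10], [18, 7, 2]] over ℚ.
m_A(x) = x(x + 3)^2

The characteristic polynomial factors as x(x + 3)^2. The minimal polynomial is ∏(x - λ)^{k_λ} where k_λ is the size of the largest Jordan block at λ.

For λ = -3: rank(A + 3I) = 2, and the largest Jordan block has size 2 (the smallest k with rank((A + 3I)^k) = rank((A + 3I)^(k+1))).
For λ = 0: rank(A) = 2, and the largest Jordan block has size 1 (the smallest k with rank(A^k) = rank(A^(k+1))).

So m_A(x) = x(x + 3)^2.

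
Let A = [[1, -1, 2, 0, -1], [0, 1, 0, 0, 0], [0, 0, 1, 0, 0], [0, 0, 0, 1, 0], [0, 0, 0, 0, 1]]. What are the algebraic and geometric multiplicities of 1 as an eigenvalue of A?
The characteristic polynomial is (x - 1)^5, so the factor x - 1 appears with exponent 5: the algebraic multiplicity is 5.

rank(A - I) = 1, so the eigenspace has dimension 5 - 1 = 4: the geometric multiplicity is 4.

Since 4 < 5, A is not diagonalizable.

algebraic multiplicity 5, geometric multiplicity 4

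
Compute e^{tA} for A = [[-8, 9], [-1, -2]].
A has Jordan form J = [[-5, 1], [0, -5]] with A = PJP^{-1}, so e^{tA} = P e^{tJ} P^{-1}.

For a Jordan block J_k(λ), e^{tJ_k(λ)} = e^{λt} · (I + tN + t^2 N^2/2! + ... + t^{k-1} N^{k-1}/(k-1)!) where N is the nilpotent superdiagonal part.

Assembling the blocks and conjugating back gives the entries of e^{tA} as shown above.

e^{tA} = [[(1 - 3*t)*e^{-5*t}, 9*t*e^{-5*t}], [-t*e^{-5*t}, (3*t + 1)*e^{-5*t}]]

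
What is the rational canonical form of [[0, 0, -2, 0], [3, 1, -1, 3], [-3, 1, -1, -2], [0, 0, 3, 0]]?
The invariant factors of A (the non-unit diagonal entries of the Smith normal form of xI - A over ℚ[x]) are x(x^3 - 3), each dividing the next. The characteristic polynomial is their product, x(x^3 - 3).

The rational canonical form is the block-diagonal matrix of companion matrices C(f_i):
R = [[0, 0, 0, 0], [1, 0, 0, 3], [0, 1, 0, 0], [0, 0, 1, 0]].

Note the characteristic polynomial does not split into linear factors over ℚ, so A has no Jordan form over ℚ; the rational canonical form exists over any field.

R = [[0, 0, 0, 0], [1, 0, 0, 3], [0, 1, 0, 0], [0, 0, 1, 0]]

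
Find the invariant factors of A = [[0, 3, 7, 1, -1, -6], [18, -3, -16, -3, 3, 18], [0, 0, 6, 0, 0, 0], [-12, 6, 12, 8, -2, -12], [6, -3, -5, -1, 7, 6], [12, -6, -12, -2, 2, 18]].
x - 6, x - 6, x - 6, (x - 6)^3

The Jordan structure of A has elementary divisors (x - 6)^3, (x - 6), (x - 6), (x - 6). Arranging the block sizes at each eigenvalue in decreasing order and taking row products gives the invariant factors.

Invariant factors (smallest first, each dividing the next): x - 6, x - 6, x - 6, (x - 6)^3.

Check: the last factor (x - 6)^3 is the minimal polynomial, and the product (x - 6)^6 is the characteristic polynomial.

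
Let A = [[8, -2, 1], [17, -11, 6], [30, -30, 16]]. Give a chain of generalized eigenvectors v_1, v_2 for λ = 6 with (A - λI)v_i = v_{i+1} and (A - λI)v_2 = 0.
v_1 = [[-1, 0, 3]]^T, v_2 = [[1, 1, 0]]^T

We seek v_1 ∈ ker((A - 6I)^2) \ ker(A - 6I), then set v_{i+1} = (A - 6I) v_i.

One such chain is v_1 = [[-1, 0, 3]]^T, v_2 = [[1, 1, 0]]^T. Check: (A - 6I) v_2 = [[0, 0, 0]]^T = 0.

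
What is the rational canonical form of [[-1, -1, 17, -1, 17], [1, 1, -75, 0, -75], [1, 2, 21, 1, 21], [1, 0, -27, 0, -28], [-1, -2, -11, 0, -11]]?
R = [[0, 0, 0, 0, -48], [1, 0, 0, 0, -76], [0, 1, 0, 0, 38], [0, 0, 1, 0, -28], [0, 0, 0, 1, 10]]

The invariant factors of A (the non-unit diagonal entries of the Smith normal form of xI - A over ℚ[x]) are (x - 6)(x - 4)(x^3 + 4x + 2), each dividing the next. The characteristic polynomial is their product, (x - 6)(x - 4)(x^3 + 4x + 2).

The rational canonical form is the block-diagonal matrix of companion matrices C(f_i):
R = [[0, 0, 0, 0, -48], [1, 0, 0, 0, -76], [0, 1, 0, 0, 38], [0, 0, 1, 0, -28], [0, 0, 0, 1, 10]].

Note the characteristic polynomial does not split into linear factors over ℚ, so A has no Jordan form over ℚ; the rational canonical form exists over any field.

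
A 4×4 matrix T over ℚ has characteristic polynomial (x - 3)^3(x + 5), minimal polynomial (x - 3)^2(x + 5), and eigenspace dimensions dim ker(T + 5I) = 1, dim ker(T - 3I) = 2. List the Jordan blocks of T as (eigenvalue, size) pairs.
λ = -5: algebraic multiplicity 1 (exponent in χ_T), largest block size 1 (exponent in m_T), 1 block (geometric multiplicity). This forces block sizes [1].
λ = 3: algebraic multiplicity 3 (exponent in χ_T), largest block size 2 (exponent in m_T), 2 blocks (geometric multiplicity). These force block sizes [2, 1].

Jordan blocks: (-5, 1), (3, 2), (3, 1)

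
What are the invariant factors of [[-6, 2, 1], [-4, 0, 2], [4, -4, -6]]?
The Jordan structure of A has elementary divisors (x + 4)^2, (x + 4). Arranging the block sizes at each eigenvalue in decreasing order and taking row products gives the invariant factors.

Invariant factors (smallest first, each dividing the next): x + 4, (x + 4)^2.

Check: the last factor (x + 4)^2 is the minimal polynomial, and the product (x + 4)^3 is the characteristic polynomial.

x + 4, (x + 4)^2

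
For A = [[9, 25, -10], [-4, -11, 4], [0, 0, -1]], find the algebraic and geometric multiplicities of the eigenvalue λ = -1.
algebraic multiplicity 3, geometric multiplicity 2

The characteristic polynomial is (x + 1)^3, so the factor x + 1 appears with exponent 3: the algebraic multiplicity is 3.

rank(A + I) = 1, so the eigenspace has dimension 3 - 1 = 2: the geometric multiplicity is 2.

Since 2 < 3, A is not diagonalizable.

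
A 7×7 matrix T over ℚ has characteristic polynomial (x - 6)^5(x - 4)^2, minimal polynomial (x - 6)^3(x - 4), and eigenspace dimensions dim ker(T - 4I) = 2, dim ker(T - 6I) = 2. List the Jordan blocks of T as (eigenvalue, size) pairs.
λ = 4: algebraic multiplicity 2 (exponent in χ_T), largest block size 1 (exponent in m_T), 2 blocks (geometric multiplicity). These force block sizes [1, 1].
λ = 6: algebraic multiplicity 5 (exponent in χ_T), largest block size 3 (exponent in m_T), 2 blocks (geometric multiplicity). These force block sizes [3, 2].

Jordan blocks: (4, 1), (4, 1), (6, 3), (6, 2)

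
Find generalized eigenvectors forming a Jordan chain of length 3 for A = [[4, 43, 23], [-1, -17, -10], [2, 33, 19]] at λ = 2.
We seek v_1 ∈ ker((A - 2I)^3) \ ker((A - 2I)^2), then set v_{i+1} = (A - 2I) v_i.

One such chain is v_1 = [[6, -2, 3]]^T, v_2 = [[-5, 2, -3]]^T, v_3 = [[7, -3, 5]]^T. Check: (A - 2I) v_3 = [[0, 0, 0]]^T = 0.

v_1 = [[6, -2, 3]]^T, v_2 = [[-5, 2, -3]]^T, v_3 = [[7, -3, 5]]^T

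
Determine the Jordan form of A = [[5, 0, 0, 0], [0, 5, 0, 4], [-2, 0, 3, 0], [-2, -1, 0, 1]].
The characteristic polynomial is det(xI - A) = (x - 5)(x - 3)^3, so the eigenvalues are 3 (algebraic multiplicity 3), 5 (algebraic multiplicity 1).

For λ = 3: rank(A - 3I) = 2, rank((A - 3I)^2) = 1. The eigenspace has dimension 4 - 2 = 2, so there are 2 Jordan blocks; the rank sequence gives block sizes [2, 1].

For λ = 5: algebraic multiplicity 1 gives one 1×1 block.

Assembling the blocks gives the Jordan form J above.

J = [[3, 1, 0, 0], [0, 3, 0, 0], [0, 0, 3, 0], [0, 0, 0, 5]]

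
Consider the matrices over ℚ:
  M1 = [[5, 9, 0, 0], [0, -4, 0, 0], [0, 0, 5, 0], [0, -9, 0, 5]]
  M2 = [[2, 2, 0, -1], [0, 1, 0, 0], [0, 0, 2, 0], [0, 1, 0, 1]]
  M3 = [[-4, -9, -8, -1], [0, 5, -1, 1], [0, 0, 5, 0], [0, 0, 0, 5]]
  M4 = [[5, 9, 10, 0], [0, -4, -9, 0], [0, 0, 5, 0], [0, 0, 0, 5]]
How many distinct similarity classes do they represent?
Characteristic polynomials: χ_{M1} = (x - 5)^3(x + 4), χ_{M2} = (x - 2)^2(x - 1)^2, χ_{M3} = (x - 5)^3(x + 4), χ_{M4} = (x - 5)^3(x + 4).

{M1}: invariant factors x - 5, x - 5, (x - 5)(x + 4).

{M2}: invariant factors x - 2, (x - 2)(x - 1)^2.

{M3, M4}: invariant factors x - 5, (x - 5)^2(x + 4).

Matrices are similar if and only if their invariant-factor lists agree; the partition into similarity classes is {M1}, {M2}, {M3, M4}.

3 classes: {M1}, {M2}, {M3, M4}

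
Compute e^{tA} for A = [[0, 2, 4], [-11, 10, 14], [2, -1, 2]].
e^{tA} = [[(t^2 - 4*t + 1)*e^{4*t}, 2*t*e^{4*t}, 2*t*(t + 2)*e^{4*t}], [t*(3*t - 11)*e^{4*t}, (6*t + 1)*e^{4*t}, 2*t*(3*t + 7)*e^{4*t}], [t*(4 - t)*e^{4*t}/2, -t*e^{4*t}, (-t^2 - 2*t + 1)*e^{4*t}]]

A has Jordan form J = [[4, 1, 0], [0, 4, 1], [0, 0, 4]] with A = PJP^{-1}, so e^{tA} = P e^{tJ} P^{-1}.

For a Jordan block J_k(λ), e^{tJ_k(λ)} = e^{λt} · (I + tN + t^2 N^2/2! + ... + t^{k-1} N^{k-1}/(k-1)!) where N is the nilpotent superdiagonal part.

Assembling the blocks and conjugating back gives the entries of e^{tA} as shown above.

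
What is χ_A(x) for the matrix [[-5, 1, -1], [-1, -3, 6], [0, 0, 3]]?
χ_A(x) = (x - 3)(x + 4)^2

xI - A = [[x + 5, -1, 1], [1, x + 3, -6], [0, 0, x - 3]].

Expanding det(xI - A) along the first row:
det(xI - A) = + (x + 5)·det([[x + 3, -6], [0, x - 3]]) - (-1)·det([[1, -6], [0, x - 3]]) + (1)·det([[1, x + 3], [0, 0]]).

Evaluating gives χ_A(x) = x^3 + 5x^2 - 8x - 48 = (x - 3)(x + 4)^2.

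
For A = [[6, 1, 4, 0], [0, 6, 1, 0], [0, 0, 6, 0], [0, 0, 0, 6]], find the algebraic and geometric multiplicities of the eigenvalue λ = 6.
The characteristic polynomial is (x - 6)^4, so the factor x - 6 appears with exponent 4: the algebraic multiplicity is 4.

rank(A - 6I) = 2, so the eigenspace has dimension 4 - 2 = 2: the geometric multiplicity is 2.

Since 2 < 4, A is not diagonalizable.

algebraic multiplicity 4, geometric multiplicity 2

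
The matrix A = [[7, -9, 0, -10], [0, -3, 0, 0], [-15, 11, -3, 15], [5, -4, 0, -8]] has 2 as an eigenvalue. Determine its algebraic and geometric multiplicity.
The characteristic polynomial is (x - 2)(x + 3)^3, so the factor x - 2 appears with exponent 1: the algebraic multiplicity is 1.

rank(A - 2I) = 3, so the eigenspace has dimension 4 - 3 = 1: the geometric multiplicity is 1.

algebraic multiplicity 1, geometric multiplicity 1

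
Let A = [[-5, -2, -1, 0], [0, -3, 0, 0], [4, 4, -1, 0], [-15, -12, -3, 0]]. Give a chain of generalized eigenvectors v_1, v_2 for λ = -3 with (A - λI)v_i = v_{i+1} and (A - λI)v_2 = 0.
We seek v_1 ∈ ker((A + 3I)^2) \ ker(A + 3I), then set v_{i+1} = (A + 3I) v_i.

One such chain is v_1 = [[-1, 1, 1, -1]]^T, v_2 = [[-1, 0, 2, -3]]^T. Check: (A + 3I) v_2 = [[0, 0, 0, 0]]^T = 0.

v_1 = [[-1, 1, 1, -1]]^T, v_2 = [[-1, 0, 2, -3]]^T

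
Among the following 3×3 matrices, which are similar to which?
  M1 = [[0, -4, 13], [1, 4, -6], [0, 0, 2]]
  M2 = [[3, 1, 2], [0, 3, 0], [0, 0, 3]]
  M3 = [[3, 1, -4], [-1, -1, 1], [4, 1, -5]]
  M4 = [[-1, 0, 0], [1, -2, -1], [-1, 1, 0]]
Characteristic polynomials: χ_{M1} = (x - 2)^3, χ_{M2} = (x - 3)^3, χ_{M3} = (x + 1)^3, χ_{M4} = (x + 1)^3.

{M1}: invariant factors (x - 2)^3.

{M2}: invariant factors x - 3, (x - 3)^2.

{M3}: invariant factors (x + 1)^3.

{M4}: invariant factors x + 1, (x + 1)^2.

Matrices are similar if and only if their invariant-factor lists agree; the partition into similarity classes is {M1}, {M2}, {M3}, {M4}.

4 classes: {M1}, {M2}, {M3}, {M4}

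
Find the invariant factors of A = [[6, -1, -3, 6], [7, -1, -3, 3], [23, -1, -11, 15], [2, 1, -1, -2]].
(x + 2)^2, (x + 2)^2

The Jordan structure of A has elementary divisors (x + 2)^2, (x + 2)^2. Arranging the block sizes at each eigenvalue in decreasing order and taking row products gives the invariant factors.

Invariant factors (smallest first, each dividing the next): (x + 2)^2, (x + 2)^2.

Check: the last factor (x + 2)^2 is the minimal polynomial, and the product (x + 2)^4 is the characteristic polynomial.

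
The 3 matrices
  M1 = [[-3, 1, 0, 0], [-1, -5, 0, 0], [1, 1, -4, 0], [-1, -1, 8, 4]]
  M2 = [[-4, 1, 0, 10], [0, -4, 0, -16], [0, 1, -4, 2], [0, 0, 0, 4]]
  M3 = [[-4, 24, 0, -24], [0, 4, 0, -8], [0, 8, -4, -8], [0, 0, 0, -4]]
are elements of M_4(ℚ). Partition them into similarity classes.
Characteristic polynomials: χ_{M1} = (x - 4)(x + 4)^3, χ_{M2} = (x - 4)(x + 4)^3, χ_{M3} = (x - 4)(x + 4)^3.

{M1, M2}: invariant factors x + 4, (x - 4)(x + 4)^2.

{M3}: invariant factors x + 4, x + 4, (x - 4)(x + 4).

Matrices are similar if and only if their invariant-factor lists agree; the partition into similarity classes is {M1, M2}, {M3}.

2 classes: {M1, M2}, {M3}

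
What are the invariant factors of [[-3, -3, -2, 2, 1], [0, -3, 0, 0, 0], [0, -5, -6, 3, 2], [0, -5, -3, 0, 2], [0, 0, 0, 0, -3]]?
The Jordan structure of A has elementary divisors (x + 3)^2, (x + 3)^2, (x + 3). Arranging the block sizes at each eigenvalue in decreasing order and taking row products gives the invariant factors.

Invariant factors (smallest first, each dividing the next): x + 3, (x + 3)^2, (x + 3)^2.

Check: the last factor (x + 3)^2 is the minimal polynomial, and the product (x + 3)^5 is the characteristic polynomial.

x + 3, (x + 3)^2, (x + 3)^2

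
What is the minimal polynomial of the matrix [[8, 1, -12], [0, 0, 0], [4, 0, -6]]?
The characteristic polynomial factors as x^2(x - 2). The minimal polynomial is ∏(x - λ)^{k_λ} where k_λ is the size of the largest Jordan block at λ.

For λ = 0: rank(A) = 2, and the largest Jordan block has size 2 (the smallest k with rank(A^k) = rank(A^(k+1))).
For λ = 2: rank(A - 2I) = 2, and the largest Jordan block has size 1 (the smallest k with rank((A - 2I)^k) = rank((A - 2I)^(k+1))).

So m_A(x) = x^2(x - 2).

m_A(x) = x^2(x - 2)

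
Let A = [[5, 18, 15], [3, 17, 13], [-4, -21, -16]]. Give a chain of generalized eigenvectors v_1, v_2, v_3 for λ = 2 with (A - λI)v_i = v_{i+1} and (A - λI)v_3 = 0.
We seek v_1 ∈ ker((A - 2I)^3) \ ker((A - 2I)^2), then set v_{i+1} = (A - 2I) v_i.

One such chain is v_1 = [[-2, -1, 2]]^T, v_2 = [[6, 5, -7]]^T, v_3 = [[3, 2, -3]]^T. Check: (A - 2I) v_3 = [[0, 0, 0]]^T = 0.

v_1 = [[-2, -1, 2]]^T, v_2 = [[6, 5, -7]]^T, v_3 = [[3, 2, -3]]^T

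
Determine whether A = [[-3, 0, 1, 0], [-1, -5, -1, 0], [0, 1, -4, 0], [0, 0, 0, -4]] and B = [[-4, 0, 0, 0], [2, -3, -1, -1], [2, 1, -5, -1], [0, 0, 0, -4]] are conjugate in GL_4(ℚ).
No.

Both have characteristic polynomial (x + 4)^4, but the minimal polynomial of A is (x + 4)^3 while the minimal polynomial of B is (x + 4)^2. The minimal polynomial is a similarity invariant, so A and B are not similar.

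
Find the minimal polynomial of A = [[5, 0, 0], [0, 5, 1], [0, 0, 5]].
m_A(x) = (x - 5)^2

The characteristic polynomial factors as (x - 5)^3. The minimal polynomial is ∏(x - λ)^{k_λ} where k_λ is the size of the largest Jordan block at λ.

For λ = 5: rank(A - 5I) = 1, and the largest Jordan block has size 2 (the smallest k with rank((A - 5I)^k) = rank((A - 5I)^(k+1))).

So m_A(x) = (x - 5)^2.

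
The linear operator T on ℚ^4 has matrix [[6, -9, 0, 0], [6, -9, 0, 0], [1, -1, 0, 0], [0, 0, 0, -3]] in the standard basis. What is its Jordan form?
The characteristic polynomial is det(xI - A) = x^2(x + 3)^2, so the eigenvalues are -3 (algebraic multiplicity 2), 0 (algebraic multiplicity 2).

For λ = -3: rank(A + 3I) = 2. The eigenspace has dimension 4 - 2 = 2, so there are 2 Jordan blocks; the rank sequence gives block sizes [1, 1].

For λ = 0: rank(A) = 3, rank(A^2) = 2. The eigenspace has dimension 4 - 3 = 1, so there is 1 Jordan block; the rank sequence gives block sizes [2].

Assembling the blocks gives the Jordan form J above.

J = [[-3, 0, 0, 0], [0, -3, 0, 0], [0, 0, 0, 1], [0, 0, 0, 0]]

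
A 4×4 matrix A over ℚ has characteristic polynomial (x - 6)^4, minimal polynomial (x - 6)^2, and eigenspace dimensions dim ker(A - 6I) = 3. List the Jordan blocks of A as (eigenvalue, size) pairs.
Jordan blocks: (6, 2), (6, 1), (6, 1)

λ = 6: algebraic multiplicity 4 (exponent in χ_A), largest block size 2 (exponent in m_A), 3 blocks (geometric multiplicity). These force block sizes [2, 1, 1].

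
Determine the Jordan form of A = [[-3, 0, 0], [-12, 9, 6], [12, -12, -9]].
J = [[-3, 0, 0], [0, -3, 0], [0, 0, 3]]

The characteristic polynomial is det(xI - A) = (x - 3)(x + 3)^2, so the eigenvalues are -3 (algebraic multiplicity 2), 3 (algebraic multiplicity 1).

For λ = -3: rank(A + 3I) = 1. The eigenspace has dimension 3 - 1 = 2, so there are 2 Jordan blocks; the rank sequence gives block sizes [1, 1].

For λ = 3: algebraic multiplicity 1 gives one 1×1 block.

Assembling the blocks gives the Jordan form J above.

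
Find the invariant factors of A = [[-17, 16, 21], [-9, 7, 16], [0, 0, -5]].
The Jordan structure of A has elementary divisors (x + 5)^3. Arranging the block sizes at each eigenvalue in decreasing order and taking row products gives the invariant factors.

Invariant factors (smallest first, each dividing the next): (x + 5)^3.

Check: the last factor (x + 5)^3 is the minimal polynomial, and the product (x + 5)^3 is the characteristic polynomial.

(x + 5)^3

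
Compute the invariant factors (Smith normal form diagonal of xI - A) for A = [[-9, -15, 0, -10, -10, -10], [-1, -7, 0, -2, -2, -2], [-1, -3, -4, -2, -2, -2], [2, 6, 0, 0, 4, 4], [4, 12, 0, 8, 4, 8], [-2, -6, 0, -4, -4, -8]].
x + 4, x + 4, x + 4, x + 4, (x + 4)^2

The Jordan structure of A has elementary divisors (x + 4)^2, (x + 4), (x + 4), (x + 4), (x + 4). Arranging the block sizes at each eigenvalue in decreasing order and taking row products gives the invariant factors.

Invariant factors (smallest first, each dividing the next): x + 4, x + 4, x + 4, x + 4, (x + 4)^2.

Check: the last factor (x + 4)^2 is the minimal polynomial, and the product (x + 4)^6 is the characteristic polynomial.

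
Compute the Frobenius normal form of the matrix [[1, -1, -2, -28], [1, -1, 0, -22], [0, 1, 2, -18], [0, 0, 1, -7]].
The invariant factors of A (the non-unit diagonal entries of the Smith normal form of xI - A over ℚ[x]) are (x + 5)(x^3 + 4x + 4), each dividing the next. The characteristic polynomial is their product, (x + 5)(x^3 + 4x + 4).

The rational canonical form is the block-diagonal matrix of companion matrices C(f_i):
R = [[0, 0, 0, -20], [1, 0, 0, -24], [0, 1, 0, -4], [0, 0, 1, -5]].

Note the characteristic polynomial does not split into linear factors over ℚ, so A has no Jordan form over ℚ; the rational canonical form exists over any field.

R = [[0, 0, 0, -20], [1, 0, 0, -24], [0, 1, 0, -4], [0, 0, 1, -5]]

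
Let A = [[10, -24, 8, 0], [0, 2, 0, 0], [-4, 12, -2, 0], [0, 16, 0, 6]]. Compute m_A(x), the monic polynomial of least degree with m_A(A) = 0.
m_A(x) = (x - 6)(x - 2)

The characteristic polynomial factors as (x - 6)^2(x - 2)^2. The minimal polynomial is ∏(x - λ)^{k_λ} where k_λ is the size of the largest Jordan block at λ.

For λ = 2: rank(A - 2I) = 2, and the largest Jordan block has size 1 (the smallest k with rank((A - 2I)^k) = rank((A - 2I)^(k+1))).
For λ = 6: rank(A - 6I) = 2, and the largest Jordan block has size 1 (the smallest k with rank((A - 6I)^k) = rank((A - 6I)^(k+1))).

So m_A(x) = (x - 6)(x - 2).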